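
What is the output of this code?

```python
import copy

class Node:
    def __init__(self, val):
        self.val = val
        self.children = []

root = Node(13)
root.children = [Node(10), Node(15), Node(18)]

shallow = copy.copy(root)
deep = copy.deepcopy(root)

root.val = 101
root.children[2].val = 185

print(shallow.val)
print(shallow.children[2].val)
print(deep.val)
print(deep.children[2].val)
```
13
185
13
18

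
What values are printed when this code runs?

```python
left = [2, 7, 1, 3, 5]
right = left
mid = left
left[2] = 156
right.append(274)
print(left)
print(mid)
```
[2, 7, 156, 3, 5, 274]
[2, 7, 156, 3, 5, 274]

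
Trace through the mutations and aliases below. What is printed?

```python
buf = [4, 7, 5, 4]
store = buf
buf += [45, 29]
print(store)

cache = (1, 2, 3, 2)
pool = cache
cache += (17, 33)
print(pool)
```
[4, 7, 5, 4, 45, 29]
(1, 2, 3, 2)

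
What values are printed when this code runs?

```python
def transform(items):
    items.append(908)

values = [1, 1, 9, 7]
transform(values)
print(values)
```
[1, 1, 9, 7, 908]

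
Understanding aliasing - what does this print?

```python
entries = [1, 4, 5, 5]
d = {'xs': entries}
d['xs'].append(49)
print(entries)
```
[1, 4, 5, 5, 49]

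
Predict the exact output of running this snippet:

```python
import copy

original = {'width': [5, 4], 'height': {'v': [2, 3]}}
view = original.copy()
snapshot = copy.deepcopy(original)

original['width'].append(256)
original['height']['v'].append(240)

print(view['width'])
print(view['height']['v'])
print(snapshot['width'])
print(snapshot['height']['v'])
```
[5, 4, 256]
[2, 3, 240]
[5, 4]
[2, 3]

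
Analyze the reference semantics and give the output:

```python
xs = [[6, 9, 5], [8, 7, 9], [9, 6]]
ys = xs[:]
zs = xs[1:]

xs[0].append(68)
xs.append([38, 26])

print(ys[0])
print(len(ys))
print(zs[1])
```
[6, 9, 5, 68]
3
[9, 6]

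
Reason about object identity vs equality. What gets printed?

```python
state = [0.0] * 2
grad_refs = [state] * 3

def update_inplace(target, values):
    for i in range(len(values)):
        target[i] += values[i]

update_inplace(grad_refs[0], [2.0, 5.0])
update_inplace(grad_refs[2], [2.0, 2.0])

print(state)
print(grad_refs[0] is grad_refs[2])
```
[4.0, 7.0]
True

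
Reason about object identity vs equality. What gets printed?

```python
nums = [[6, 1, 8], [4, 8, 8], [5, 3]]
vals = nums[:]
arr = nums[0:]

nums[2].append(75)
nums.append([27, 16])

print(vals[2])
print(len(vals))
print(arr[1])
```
[5, 3, 75]
3
[4, 8, 8]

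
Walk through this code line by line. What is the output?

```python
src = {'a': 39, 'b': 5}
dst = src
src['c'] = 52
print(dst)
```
{'a': 39, 'b': 5, 'c': 52}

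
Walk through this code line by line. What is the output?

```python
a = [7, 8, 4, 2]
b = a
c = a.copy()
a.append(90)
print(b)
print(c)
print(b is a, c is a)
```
[7, 8, 4, 2, 90]
[7, 8, 4, 2]
True False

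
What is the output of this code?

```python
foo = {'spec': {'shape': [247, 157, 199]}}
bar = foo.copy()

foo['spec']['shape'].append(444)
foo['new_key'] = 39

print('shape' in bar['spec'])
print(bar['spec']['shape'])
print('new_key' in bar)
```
True
[247, 157, 199, 444]
False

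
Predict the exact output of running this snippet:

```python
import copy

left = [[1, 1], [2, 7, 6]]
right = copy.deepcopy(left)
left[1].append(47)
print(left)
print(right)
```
[[1, 1], [2, 7, 6, 47]]
[[1, 1], [2, 7, 6]]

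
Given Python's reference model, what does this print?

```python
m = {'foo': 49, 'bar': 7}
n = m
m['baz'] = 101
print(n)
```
{'foo': 49, 'bar': 7, 'baz': 101}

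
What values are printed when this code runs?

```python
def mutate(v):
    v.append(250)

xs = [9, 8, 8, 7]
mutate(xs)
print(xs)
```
[9, 8, 8, 7, 250]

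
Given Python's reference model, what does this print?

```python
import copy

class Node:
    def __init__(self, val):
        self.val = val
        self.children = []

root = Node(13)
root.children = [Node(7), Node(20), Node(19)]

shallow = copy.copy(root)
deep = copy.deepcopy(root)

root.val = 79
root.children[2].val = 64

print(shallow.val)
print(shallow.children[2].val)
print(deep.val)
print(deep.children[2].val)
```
13
64
13
19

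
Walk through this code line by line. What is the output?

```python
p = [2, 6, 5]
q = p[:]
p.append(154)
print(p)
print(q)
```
[2, 6, 5, 154]
[2, 6, 5]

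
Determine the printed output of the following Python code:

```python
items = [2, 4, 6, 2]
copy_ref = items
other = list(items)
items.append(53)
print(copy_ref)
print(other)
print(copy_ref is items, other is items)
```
[2, 4, 6, 2, 53]
[2, 4, 6, 2]
True False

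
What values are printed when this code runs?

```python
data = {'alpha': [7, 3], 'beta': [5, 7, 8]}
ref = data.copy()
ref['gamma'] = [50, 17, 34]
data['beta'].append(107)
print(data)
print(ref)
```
{'alpha': [7, 3], 'beta': [5, 7, 8, 107]}
{'alpha': [7, 3], 'beta': [5, 7, 8, 107], 'gamma': [50, 17, 34]}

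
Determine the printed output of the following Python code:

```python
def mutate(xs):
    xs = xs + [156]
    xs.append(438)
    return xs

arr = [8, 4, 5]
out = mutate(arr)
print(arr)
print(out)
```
[8, 4, 5]
[8, 4, 5, 156, 438]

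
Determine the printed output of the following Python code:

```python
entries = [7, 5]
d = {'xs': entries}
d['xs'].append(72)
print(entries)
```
[7, 5, 72]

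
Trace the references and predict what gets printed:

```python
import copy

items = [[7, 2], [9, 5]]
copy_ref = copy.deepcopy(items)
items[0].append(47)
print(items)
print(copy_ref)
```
[[7, 2, 47], [9, 5]]
[[7, 2], [9, 5]]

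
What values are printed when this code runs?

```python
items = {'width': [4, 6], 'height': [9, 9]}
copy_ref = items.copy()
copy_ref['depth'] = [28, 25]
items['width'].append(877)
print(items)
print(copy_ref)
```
{'width': [4, 6, 877], 'height': [9, 9]}
{'width': [4, 6, 877], 'height': [9, 9], 'depth': [28, 25]}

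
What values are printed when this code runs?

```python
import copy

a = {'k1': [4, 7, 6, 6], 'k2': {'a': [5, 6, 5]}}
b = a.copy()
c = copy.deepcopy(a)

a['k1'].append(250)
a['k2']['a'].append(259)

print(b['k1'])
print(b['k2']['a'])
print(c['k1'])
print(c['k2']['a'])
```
[4, 7, 6, 6, 250]
[5, 6, 5, 259]
[4, 7, 6, 6]
[5, 6, 5]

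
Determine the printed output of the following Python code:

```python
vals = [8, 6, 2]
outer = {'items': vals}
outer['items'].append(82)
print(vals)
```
[8, 6, 2, 82]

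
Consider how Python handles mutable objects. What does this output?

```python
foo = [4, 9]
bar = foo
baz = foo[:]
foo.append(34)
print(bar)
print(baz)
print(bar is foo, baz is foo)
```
[4, 9, 34]
[4, 9]
True False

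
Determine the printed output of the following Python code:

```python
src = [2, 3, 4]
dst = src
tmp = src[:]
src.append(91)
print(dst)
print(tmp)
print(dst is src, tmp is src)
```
[2, 3, 4, 91]
[2, 3, 4]
True False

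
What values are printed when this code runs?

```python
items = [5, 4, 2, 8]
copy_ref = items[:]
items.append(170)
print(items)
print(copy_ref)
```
[5, 4, 2, 8, 170]
[5, 4, 2, 8]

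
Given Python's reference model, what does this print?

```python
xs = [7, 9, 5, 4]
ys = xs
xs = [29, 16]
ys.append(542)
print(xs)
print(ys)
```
[29, 16]
[7, 9, 5, 4, 542]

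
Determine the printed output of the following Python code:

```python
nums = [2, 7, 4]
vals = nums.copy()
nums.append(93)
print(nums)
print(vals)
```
[2, 7, 4, 93]
[2, 7, 4]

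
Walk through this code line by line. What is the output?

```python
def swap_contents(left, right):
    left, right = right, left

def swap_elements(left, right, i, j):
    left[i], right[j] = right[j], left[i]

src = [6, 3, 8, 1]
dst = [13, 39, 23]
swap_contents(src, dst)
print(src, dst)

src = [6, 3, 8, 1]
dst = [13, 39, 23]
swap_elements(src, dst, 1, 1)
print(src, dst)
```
[6, 3, 8, 1] [13, 39, 23]
[6, 39, 8, 1] [13, 3, 23]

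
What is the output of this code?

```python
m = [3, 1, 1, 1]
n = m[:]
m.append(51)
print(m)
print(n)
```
[3, 1, 1, 1, 51]
[3, 1, 1, 1]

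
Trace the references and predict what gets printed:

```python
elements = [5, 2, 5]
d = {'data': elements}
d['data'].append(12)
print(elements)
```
[5, 2, 5, 12]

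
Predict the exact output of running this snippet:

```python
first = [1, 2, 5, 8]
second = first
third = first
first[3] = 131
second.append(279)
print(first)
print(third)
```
[1, 2, 5, 131, 279]
[1, 2, 5, 131, 279]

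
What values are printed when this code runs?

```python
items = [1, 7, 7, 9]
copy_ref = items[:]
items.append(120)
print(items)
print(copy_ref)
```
[1, 7, 7, 9, 120]
[1, 7, 7, 9]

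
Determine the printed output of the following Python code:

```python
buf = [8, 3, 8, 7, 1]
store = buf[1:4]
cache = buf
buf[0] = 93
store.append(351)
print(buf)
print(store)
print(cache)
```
[93, 3, 8, 7, 1]
[3, 8, 7, 351]
[93, 3, 8, 7, 1]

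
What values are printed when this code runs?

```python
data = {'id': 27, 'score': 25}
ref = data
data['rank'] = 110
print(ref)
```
{'id': 27, 'score': 25, 'rank': 110}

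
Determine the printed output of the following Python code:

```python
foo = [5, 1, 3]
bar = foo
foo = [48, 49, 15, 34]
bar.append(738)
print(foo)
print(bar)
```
[48, 49, 15, 34]
[5, 1, 3, 738]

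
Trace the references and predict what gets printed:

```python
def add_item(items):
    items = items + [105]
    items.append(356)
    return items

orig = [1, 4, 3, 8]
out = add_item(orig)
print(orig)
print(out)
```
[1, 4, 3, 8]
[1, 4, 3, 8, 105, 356]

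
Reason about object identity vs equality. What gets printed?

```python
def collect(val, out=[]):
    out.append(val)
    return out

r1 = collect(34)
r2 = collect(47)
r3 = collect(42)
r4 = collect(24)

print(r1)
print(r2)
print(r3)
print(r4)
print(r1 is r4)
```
[34, 47, 42, 24]
[34, 47, 42, 24]
[34, 47, 42, 24]
[34, 47, 42, 24]
True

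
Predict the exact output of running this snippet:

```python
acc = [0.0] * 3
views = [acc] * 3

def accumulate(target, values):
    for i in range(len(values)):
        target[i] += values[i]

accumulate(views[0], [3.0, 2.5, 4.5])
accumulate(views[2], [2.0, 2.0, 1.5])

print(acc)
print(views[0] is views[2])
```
[5.0, 4.5, 6.0]
True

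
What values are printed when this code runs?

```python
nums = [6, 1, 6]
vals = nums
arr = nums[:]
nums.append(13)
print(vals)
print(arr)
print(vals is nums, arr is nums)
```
[6, 1, 6, 13]
[6, 1, 6]
True False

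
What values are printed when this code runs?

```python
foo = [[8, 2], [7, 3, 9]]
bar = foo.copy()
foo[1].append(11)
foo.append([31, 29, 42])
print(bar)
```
[[8, 2], [7, 3, 9, 11]]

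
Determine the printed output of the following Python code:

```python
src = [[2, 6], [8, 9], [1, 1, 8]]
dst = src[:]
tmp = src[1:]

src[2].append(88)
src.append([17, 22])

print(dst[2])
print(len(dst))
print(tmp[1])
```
[1, 1, 8, 88]
3
[1, 1, 8, 88]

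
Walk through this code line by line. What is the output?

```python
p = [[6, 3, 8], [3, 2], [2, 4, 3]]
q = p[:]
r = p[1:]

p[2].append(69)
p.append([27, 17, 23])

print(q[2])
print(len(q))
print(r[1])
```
[2, 4, 3, 69]
3
[2, 4, 3, 69]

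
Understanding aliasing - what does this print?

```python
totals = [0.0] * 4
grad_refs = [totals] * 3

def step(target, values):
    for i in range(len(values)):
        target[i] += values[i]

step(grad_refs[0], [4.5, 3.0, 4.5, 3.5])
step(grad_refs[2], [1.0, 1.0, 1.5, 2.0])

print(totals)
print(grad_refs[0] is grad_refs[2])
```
[5.5, 4.0, 6.0, 5.5]
True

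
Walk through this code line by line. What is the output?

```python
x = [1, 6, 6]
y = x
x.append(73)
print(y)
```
[1, 6, 6, 73]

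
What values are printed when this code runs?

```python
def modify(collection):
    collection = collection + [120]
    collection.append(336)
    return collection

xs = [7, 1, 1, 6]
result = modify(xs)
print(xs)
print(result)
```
[7, 1, 1, 6]
[7, 1, 1, 6, 120, 336]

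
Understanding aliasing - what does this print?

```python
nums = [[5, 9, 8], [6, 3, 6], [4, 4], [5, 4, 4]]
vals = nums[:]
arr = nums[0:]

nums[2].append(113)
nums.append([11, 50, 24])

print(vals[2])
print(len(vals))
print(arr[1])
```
[4, 4, 113]
4
[6, 3, 6]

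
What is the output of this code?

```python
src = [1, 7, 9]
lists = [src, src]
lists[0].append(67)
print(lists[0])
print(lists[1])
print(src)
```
[1, 7, 9, 67]
[1, 7, 9, 67]
[1, 7, 9, 67]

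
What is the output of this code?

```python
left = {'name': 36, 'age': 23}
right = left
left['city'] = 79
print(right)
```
{'name': 36, 'age': 23, 'city': 79}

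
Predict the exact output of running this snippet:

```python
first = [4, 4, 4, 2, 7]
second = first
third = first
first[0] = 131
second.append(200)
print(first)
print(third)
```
[131, 4, 4, 2, 7, 200]
[131, 4, 4, 2, 7, 200]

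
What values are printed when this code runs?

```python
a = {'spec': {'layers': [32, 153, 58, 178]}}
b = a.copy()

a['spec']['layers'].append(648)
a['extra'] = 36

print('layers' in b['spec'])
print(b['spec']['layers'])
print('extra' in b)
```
True
[32, 153, 58, 178, 648]
False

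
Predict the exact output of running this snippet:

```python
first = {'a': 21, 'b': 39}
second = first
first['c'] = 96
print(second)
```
{'a': 21, 'b': 39, 'c': 96}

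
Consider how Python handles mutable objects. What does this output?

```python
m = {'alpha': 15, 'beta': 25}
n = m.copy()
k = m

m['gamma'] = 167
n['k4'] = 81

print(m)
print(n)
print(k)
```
{'alpha': 15, 'beta': 25, 'gamma': 167}
{'alpha': 15, 'beta': 25, 'k4': 81}
{'alpha': 15, 'beta': 25, 'gamma': 167}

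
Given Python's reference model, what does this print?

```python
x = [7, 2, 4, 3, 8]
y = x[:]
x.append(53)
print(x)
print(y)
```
[7, 2, 4, 3, 8, 53]
[7, 2, 4, 3, 8]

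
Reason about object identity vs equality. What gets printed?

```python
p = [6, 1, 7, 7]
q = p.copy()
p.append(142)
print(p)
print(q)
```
[6, 1, 7, 7, 142]
[6, 1, 7, 7]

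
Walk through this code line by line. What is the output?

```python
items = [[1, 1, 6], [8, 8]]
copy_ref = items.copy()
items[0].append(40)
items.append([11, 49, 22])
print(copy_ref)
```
[[1, 1, 6, 40], [8, 8]]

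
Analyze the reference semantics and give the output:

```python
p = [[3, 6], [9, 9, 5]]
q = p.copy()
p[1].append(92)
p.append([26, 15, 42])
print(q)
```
[[3, 6], [9, 9, 5, 92]]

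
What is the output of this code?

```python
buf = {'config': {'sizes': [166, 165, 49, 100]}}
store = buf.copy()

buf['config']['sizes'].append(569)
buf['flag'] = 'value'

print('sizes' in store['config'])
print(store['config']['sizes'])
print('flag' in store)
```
True
[166, 165, 49, 100, 569]
False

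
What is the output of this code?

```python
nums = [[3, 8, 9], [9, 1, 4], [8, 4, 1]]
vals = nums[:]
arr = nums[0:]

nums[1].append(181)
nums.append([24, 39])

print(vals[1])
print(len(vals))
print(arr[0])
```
[9, 1, 4, 181]
3
[3, 8, 9]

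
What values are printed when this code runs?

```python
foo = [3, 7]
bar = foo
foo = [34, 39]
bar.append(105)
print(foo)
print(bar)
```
[34, 39]
[3, 7, 105]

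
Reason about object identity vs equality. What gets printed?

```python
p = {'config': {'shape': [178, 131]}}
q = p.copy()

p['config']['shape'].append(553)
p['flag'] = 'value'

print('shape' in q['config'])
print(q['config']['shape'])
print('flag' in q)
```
True
[178, 131, 553]
False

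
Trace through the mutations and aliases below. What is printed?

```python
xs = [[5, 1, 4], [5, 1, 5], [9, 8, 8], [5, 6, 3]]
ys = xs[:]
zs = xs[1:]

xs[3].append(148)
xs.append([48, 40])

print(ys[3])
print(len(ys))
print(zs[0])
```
[5, 6, 3, 148]
4
[5, 1, 5]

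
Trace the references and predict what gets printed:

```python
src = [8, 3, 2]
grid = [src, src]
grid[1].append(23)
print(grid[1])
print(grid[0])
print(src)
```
[8, 3, 2, 23]
[8, 3, 2, 23]
[8, 3, 2, 23]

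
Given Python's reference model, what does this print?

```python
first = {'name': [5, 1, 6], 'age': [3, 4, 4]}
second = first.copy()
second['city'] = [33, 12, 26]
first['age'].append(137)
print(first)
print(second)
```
{'name': [5, 1, 6], 'age': [3, 4, 4, 137]}
{'name': [5, 1, 6], 'age': [3, 4, 4, 137], 'city': [33, 12, 26]}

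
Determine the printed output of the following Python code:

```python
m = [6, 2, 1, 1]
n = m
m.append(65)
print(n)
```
[6, 2, 1, 1, 65]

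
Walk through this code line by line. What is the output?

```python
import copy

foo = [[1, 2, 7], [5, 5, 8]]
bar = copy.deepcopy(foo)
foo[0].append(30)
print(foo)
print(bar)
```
[[1, 2, 7, 30], [5, 5, 8]]
[[1, 2, 7], [5, 5, 8]]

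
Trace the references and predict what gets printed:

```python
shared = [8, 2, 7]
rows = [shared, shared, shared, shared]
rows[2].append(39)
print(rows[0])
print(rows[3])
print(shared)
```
[8, 2, 7, 39]
[8, 2, 7, 39]
[8, 2, 7, 39]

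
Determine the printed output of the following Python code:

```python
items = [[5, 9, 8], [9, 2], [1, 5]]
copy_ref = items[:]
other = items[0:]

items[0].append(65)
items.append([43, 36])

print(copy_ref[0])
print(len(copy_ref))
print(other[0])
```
[5, 9, 8, 65]
3
[5, 9, 8, 65]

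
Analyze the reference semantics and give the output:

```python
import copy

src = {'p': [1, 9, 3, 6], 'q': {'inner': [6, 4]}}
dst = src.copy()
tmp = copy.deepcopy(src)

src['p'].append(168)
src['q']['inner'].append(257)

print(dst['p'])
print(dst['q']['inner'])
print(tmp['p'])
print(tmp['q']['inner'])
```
[1, 9, 3, 6, 168]
[6, 4, 257]
[1, 9, 3, 6]
[6, 4]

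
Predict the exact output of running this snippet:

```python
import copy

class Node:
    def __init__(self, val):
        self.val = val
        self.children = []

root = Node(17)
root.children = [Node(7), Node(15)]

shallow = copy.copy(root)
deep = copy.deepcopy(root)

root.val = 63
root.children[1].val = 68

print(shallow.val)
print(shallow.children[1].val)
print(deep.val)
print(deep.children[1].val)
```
17
68
17
15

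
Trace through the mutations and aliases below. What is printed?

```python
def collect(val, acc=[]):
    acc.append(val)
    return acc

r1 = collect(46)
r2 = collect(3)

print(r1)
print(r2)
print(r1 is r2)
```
[46, 3]
[46, 3]
True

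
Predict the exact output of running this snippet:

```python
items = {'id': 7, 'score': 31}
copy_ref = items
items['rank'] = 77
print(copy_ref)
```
{'id': 7, 'score': 31, 'rank': 77}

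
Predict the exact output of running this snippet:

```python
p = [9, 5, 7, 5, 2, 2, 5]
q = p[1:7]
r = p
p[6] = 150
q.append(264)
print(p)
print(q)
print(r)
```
[9, 5, 7, 5, 2, 2, 150]
[5, 7, 5, 2, 2, 5, 264]
[9, 5, 7, 5, 2, 2, 150]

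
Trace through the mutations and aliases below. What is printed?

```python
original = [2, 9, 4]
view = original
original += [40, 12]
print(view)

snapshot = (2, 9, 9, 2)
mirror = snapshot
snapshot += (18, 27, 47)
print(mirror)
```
[2, 9, 4, 40, 12]
(2, 9, 9, 2)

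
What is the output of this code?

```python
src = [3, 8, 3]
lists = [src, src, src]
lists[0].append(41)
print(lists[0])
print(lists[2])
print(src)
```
[3, 8, 3, 41]
[3, 8, 3, 41]
[3, 8, 3, 41]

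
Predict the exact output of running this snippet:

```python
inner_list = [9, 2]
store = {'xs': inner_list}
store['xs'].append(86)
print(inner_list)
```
[9, 2, 86]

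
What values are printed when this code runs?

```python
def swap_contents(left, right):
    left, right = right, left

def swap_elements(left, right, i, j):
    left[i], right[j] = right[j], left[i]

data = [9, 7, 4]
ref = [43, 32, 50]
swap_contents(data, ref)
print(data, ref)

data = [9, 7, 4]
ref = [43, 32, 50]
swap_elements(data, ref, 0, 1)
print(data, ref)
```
[9, 7, 4] [43, 32, 50]
[32, 7, 4] [43, 9, 50]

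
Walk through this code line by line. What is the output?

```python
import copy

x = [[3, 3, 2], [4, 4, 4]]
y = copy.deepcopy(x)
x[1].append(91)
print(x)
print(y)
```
[[3, 3, 2], [4, 4, 4, 91]]
[[3, 3, 2], [4, 4, 4]]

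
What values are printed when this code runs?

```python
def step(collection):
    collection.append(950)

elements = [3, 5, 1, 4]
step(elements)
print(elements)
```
[3, 5, 1, 4, 950]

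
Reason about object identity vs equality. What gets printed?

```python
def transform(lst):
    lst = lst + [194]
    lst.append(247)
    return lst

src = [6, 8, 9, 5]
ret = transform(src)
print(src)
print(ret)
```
[6, 8, 9, 5]
[6, 8, 9, 5, 194, 247]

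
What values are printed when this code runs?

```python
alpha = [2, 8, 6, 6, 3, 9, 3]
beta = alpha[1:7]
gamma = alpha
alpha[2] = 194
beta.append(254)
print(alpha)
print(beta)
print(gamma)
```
[2, 8, 194, 6, 3, 9, 3]
[8, 6, 6, 3, 9, 3, 254]
[2, 8, 194, 6, 3, 9, 3]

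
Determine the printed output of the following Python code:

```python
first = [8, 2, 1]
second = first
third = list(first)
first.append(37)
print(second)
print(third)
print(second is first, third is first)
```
[8, 2, 1, 37]
[8, 2, 1]
True False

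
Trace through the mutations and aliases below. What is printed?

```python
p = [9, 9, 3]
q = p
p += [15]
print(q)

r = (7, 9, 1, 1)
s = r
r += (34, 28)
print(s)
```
[9, 9, 3, 15]
(7, 9, 1, 1)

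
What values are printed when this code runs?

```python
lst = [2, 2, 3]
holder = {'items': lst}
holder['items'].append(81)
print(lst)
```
[2, 2, 3, 81]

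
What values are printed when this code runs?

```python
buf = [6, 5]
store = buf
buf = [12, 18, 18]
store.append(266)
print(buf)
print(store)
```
[12, 18, 18]
[6, 5, 266]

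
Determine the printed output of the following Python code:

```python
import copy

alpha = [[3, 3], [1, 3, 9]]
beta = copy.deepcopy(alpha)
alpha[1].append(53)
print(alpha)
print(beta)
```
[[3, 3], [1, 3, 9, 53]]
[[3, 3], [1, 3, 9]]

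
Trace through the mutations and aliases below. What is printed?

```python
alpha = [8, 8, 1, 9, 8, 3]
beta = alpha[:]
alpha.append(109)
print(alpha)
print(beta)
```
[8, 8, 1, 9, 8, 3, 109]
[8, 8, 1, 9, 8, 3]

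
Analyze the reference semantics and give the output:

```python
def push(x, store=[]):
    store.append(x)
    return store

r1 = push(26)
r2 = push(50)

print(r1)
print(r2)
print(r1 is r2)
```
[26, 50]
[26, 50]
True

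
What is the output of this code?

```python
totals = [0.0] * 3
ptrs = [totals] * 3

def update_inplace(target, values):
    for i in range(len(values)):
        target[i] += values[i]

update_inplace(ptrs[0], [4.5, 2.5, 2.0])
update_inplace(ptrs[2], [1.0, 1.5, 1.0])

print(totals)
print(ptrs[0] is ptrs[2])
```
[5.5, 4.0, 3.0]
True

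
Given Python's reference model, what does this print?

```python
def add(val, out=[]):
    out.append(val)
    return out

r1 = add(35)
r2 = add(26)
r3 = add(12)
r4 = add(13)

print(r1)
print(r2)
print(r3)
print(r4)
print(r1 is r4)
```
[35, 26, 12, 13]
[35, 26, 12, 13]
[35, 26, 12, 13]
[35, 26, 12, 13]
True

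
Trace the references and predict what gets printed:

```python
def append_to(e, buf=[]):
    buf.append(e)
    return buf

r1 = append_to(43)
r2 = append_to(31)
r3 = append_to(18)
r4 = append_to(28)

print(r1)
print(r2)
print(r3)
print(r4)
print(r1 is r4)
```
[43, 31, 18, 28]
[43, 31, 18, 28]
[43, 31, 18, 28]
[43, 31, 18, 28]
True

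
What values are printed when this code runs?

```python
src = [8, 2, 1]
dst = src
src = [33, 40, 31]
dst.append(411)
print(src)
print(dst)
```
[33, 40, 31]
[8, 2, 1, 411]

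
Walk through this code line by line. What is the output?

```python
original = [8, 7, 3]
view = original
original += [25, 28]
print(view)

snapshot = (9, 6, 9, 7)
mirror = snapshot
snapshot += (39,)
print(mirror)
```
[8, 7, 3, 25, 28]
(9, 6, 9, 7)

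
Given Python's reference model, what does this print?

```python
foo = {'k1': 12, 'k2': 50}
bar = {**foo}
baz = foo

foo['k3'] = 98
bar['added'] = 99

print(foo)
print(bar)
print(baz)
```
{'k1': 12, 'k2': 50, 'k3': 98}
{'k1': 12, 'k2': 50, 'added': 99}
{'k1': 12, 'k2': 50, 'k3': 98}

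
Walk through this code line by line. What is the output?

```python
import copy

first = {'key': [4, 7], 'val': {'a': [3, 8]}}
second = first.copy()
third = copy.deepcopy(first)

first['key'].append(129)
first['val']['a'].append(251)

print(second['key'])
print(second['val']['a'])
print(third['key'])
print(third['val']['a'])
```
[4, 7, 129]
[3, 8, 251]
[4, 7]
[3, 8]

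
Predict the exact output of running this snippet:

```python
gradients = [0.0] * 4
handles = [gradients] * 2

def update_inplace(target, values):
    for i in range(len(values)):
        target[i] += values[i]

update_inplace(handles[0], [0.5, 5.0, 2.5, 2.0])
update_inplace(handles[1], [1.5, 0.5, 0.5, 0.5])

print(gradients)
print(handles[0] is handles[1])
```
[2.0, 5.5, 3.0, 2.5]
True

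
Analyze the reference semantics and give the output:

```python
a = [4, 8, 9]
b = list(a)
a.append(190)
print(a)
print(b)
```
[4, 8, 9, 190]
[4, 8, 9]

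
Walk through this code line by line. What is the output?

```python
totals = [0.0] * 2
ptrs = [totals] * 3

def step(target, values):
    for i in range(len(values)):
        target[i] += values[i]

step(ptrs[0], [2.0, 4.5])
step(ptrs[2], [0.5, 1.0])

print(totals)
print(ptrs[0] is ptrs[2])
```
[2.5, 5.5]
True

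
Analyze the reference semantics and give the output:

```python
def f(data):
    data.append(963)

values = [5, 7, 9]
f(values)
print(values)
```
[5, 7, 9, 963]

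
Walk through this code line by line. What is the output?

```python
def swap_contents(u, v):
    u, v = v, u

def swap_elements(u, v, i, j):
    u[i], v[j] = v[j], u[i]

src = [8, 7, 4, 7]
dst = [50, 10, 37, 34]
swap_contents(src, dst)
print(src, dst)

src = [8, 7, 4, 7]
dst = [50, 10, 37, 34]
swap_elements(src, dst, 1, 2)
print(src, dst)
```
[8, 7, 4, 7] [50, 10, 37, 34]
[8, 37, 4, 7] [50, 10, 7, 34]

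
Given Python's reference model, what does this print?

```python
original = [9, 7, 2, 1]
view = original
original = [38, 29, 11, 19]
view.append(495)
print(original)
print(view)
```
[38, 29, 11, 19]
[9, 7, 2, 1, 495]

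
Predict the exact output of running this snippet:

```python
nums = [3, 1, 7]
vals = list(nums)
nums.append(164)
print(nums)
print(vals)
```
[3, 1, 7, 164]
[3, 1, 7]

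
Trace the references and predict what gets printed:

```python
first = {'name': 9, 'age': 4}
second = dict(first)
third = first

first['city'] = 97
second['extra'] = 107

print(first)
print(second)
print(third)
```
{'name': 9, 'age': 4, 'city': 97}
{'name': 9, 'age': 4, 'extra': 107}
{'name': 9, 'age': 4, 'city': 97}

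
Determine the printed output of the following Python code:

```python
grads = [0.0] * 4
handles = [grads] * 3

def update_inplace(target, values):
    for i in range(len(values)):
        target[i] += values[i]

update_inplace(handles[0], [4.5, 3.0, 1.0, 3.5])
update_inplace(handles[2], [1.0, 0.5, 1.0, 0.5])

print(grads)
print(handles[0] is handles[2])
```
[5.5, 3.5, 2.0, 4.0]
True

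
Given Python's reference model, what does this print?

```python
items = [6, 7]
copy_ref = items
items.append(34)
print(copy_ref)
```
[6, 7, 34]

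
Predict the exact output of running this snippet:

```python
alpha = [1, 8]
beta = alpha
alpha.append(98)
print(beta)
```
[1, 8, 98]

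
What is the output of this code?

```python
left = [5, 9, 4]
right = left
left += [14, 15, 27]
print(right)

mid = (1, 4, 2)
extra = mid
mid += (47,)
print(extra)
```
[5, 9, 4, 14, 15, 27]
(1, 4, 2)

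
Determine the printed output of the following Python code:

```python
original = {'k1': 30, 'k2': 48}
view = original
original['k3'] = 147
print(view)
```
{'k1': 30, 'k2': 48, 'k3': 147}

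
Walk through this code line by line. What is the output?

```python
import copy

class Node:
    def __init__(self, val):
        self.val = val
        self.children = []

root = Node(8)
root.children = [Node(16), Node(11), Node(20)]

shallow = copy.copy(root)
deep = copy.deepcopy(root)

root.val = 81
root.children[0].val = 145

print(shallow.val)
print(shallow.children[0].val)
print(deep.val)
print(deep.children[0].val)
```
8
145
8
16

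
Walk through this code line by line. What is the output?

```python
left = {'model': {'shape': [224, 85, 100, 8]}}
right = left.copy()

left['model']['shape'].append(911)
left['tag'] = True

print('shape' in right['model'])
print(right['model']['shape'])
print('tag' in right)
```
True
[224, 85, 100, 8, 911]
False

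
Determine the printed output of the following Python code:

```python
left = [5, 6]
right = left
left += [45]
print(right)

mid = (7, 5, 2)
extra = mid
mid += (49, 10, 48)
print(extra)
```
[5, 6, 45]
(7, 5, 2)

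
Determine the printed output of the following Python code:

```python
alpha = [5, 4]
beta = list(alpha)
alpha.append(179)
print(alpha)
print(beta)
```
[5, 4, 179]
[5, 4]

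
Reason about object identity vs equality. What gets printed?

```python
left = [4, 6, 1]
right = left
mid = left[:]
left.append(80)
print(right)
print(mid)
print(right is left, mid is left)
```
[4, 6, 1, 80]
[4, 6, 1]
True False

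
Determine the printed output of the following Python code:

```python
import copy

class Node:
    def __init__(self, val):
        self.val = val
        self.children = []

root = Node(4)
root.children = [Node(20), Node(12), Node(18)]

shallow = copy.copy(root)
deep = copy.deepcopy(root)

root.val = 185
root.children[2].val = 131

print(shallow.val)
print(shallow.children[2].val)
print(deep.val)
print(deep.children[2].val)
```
4
131
4
18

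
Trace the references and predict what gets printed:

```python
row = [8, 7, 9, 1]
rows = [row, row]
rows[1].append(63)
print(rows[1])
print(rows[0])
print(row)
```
[8, 7, 9, 1, 63]
[8, 7, 9, 1, 63]
[8, 7, 9, 1, 63]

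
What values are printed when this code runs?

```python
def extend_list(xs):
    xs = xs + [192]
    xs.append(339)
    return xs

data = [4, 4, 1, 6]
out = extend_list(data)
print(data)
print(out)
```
[4, 4, 1, 6]
[4, 4, 1, 6, 192, 339]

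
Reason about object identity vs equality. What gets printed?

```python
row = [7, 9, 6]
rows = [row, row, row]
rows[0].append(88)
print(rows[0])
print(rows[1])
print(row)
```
[7, 9, 6, 88]
[7, 9, 6, 88]
[7, 9, 6, 88]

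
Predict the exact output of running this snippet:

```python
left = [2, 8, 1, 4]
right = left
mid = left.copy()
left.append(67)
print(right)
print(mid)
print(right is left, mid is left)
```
[2, 8, 1, 4, 67]
[2, 8, 1, 4]
True False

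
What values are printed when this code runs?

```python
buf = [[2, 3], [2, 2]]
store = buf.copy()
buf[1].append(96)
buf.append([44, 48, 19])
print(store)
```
[[2, 3], [2, 2, 96]]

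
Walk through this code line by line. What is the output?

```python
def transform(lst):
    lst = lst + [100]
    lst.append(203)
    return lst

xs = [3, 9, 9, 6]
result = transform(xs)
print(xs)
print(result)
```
[3, 9, 9, 6]
[3, 9, 9, 6, 100, 203]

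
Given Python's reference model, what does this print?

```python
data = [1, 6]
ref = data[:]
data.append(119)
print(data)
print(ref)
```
[1, 6, 119]
[1, 6]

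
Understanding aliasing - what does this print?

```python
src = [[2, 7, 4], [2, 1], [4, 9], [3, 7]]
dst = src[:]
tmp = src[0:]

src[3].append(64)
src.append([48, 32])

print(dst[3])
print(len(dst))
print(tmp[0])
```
[3, 7, 64]
4
[2, 7, 4]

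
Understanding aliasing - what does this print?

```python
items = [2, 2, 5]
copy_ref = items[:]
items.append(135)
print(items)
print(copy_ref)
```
[2, 2, 5, 135]
[2, 2, 5]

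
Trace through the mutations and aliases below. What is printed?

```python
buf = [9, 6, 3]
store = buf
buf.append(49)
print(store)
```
[9, 6, 3, 49]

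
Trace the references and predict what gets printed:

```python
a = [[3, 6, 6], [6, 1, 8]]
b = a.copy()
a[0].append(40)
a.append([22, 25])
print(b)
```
[[3, 6, 6, 40], [6, 1, 8]]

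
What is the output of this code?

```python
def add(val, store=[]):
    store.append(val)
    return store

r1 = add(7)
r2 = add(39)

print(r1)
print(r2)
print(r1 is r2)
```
[7, 39]
[7, 39]
True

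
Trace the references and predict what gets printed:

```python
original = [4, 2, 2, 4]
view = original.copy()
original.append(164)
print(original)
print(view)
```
[4, 2, 2, 4, 164]
[4, 2, 2, 4]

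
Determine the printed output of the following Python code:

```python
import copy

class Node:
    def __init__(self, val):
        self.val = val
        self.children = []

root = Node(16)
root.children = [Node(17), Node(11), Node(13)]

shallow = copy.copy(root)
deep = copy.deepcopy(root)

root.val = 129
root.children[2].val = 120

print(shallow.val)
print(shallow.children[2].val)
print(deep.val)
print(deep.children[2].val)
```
16
120
16
13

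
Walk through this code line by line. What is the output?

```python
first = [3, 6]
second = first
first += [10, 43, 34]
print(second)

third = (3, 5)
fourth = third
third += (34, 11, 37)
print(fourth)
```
[3, 6, 10, 43, 34]
(3, 5)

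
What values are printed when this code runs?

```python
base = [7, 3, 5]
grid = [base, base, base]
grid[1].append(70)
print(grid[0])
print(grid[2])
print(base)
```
[7, 3, 5, 70]
[7, 3, 5, 70]
[7, 3, 5, 70]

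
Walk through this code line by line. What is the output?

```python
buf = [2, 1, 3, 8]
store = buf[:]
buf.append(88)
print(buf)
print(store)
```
[2, 1, 3, 8, 88]
[2, 1, 3, 8]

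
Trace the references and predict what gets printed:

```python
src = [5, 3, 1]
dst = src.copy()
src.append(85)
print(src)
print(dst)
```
[5, 3, 1, 85]
[5, 3, 1]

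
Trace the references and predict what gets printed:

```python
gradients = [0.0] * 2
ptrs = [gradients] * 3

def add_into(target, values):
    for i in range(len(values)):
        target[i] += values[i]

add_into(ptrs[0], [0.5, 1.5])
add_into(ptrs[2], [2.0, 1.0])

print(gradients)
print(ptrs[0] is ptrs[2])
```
[2.5, 2.5]
True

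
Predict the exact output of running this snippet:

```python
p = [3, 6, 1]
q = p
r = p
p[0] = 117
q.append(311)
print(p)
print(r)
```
[117, 6, 1, 311]
[117, 6, 1, 311]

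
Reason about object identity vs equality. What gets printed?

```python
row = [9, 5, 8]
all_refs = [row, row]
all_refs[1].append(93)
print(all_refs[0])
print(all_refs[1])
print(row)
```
[9, 5, 8, 93]
[9, 5, 8, 93]
[9, 5, 8, 93]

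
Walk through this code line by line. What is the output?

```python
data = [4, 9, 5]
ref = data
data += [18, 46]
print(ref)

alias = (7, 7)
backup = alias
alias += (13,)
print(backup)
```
[4, 9, 5, 18, 46]
(7, 7)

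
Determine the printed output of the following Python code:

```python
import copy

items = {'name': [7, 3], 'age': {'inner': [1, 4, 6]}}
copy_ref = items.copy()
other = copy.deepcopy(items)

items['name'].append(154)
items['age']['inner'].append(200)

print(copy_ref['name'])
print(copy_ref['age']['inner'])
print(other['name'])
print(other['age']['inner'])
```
[7, 3, 154]
[1, 4, 6, 200]
[7, 3]
[1, 4, 6]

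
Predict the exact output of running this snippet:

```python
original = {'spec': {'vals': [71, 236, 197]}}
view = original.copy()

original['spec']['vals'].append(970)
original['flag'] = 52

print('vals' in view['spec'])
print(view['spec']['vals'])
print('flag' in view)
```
True
[71, 236, 197, 970]
False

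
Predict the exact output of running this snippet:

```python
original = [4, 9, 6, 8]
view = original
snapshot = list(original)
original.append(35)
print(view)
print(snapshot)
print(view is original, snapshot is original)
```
[4, 9, 6, 8, 35]
[4, 9, 6, 8]
True False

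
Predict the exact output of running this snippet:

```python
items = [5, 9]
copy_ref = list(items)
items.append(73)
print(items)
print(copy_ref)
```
[5, 9, 73]
[5, 9]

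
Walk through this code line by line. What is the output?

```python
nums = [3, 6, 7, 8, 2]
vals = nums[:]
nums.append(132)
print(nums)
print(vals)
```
[3, 6, 7, 8, 2, 132]
[3, 6, 7, 8, 2]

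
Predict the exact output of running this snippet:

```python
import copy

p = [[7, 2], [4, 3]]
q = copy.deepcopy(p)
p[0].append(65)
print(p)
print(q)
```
[[7, 2, 65], [4, 3]]
[[7, 2], [4, 3]]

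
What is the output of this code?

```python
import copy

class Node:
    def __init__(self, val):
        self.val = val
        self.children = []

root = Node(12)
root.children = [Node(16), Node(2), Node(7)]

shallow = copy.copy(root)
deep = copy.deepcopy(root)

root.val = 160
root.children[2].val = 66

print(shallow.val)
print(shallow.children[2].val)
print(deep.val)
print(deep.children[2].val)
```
12
66
12
7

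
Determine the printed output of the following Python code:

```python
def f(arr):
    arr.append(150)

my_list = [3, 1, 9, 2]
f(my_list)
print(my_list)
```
[3, 1, 9, 2, 150]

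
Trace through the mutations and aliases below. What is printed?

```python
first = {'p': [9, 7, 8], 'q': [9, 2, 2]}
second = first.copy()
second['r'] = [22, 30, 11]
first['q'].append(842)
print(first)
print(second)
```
{'p': [9, 7, 8], 'q': [9, 2, 2, 842]}
{'p': [9, 7, 8], 'q': [9, 2, 2, 842], 'r': [22, 30, 11]}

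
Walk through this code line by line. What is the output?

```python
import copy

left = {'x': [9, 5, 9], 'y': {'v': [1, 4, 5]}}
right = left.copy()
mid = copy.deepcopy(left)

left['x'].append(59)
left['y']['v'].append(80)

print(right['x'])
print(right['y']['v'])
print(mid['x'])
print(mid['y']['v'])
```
[9, 5, 9, 59]
[1, 4, 5, 80]
[9, 5, 9]
[1, 4, 5]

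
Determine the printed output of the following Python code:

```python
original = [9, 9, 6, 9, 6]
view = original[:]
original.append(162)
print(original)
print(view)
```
[9, 9, 6, 9, 6, 162]
[9, 9, 6, 9, 6]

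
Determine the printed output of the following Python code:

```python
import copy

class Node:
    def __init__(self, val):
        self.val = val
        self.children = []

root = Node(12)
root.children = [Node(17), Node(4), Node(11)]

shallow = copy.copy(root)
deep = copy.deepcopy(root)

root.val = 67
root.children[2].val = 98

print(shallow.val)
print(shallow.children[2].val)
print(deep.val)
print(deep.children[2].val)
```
12
98
12
11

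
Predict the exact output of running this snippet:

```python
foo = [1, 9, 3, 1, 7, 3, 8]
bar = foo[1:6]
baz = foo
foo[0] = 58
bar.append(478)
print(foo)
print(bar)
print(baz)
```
[58, 9, 3, 1, 7, 3, 8]
[9, 3, 1, 7, 3, 478]
[58, 9, 3, 1, 7, 3, 8]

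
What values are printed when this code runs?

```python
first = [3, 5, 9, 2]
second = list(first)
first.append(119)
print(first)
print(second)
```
[3, 5, 9, 2, 119]
[3, 5, 9, 2]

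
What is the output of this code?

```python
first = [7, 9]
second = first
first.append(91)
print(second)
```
[7, 9, 91]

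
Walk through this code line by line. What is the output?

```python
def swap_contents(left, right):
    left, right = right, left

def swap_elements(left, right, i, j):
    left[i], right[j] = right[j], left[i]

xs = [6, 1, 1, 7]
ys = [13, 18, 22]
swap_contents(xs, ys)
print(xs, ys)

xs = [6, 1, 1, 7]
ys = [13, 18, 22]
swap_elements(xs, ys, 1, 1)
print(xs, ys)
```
[6, 1, 1, 7] [13, 18, 22]
[6, 18, 1, 7] [13, 1, 22]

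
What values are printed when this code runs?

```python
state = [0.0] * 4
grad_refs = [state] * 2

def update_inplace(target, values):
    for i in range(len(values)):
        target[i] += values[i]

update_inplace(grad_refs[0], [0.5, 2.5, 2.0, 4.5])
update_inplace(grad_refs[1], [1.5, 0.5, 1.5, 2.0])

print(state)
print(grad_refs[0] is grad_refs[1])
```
[2.0, 3.0, 3.5, 6.5]
True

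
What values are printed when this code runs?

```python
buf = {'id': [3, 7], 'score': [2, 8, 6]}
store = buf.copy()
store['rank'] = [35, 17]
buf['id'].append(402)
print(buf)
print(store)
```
{'id': [3, 7, 402], 'score': [2, 8, 6]}
{'id': [3, 7, 402], 'score': [2, 8, 6], 'rank': [35, 17]}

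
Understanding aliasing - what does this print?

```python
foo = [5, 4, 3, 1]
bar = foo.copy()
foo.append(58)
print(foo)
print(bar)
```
[5, 4, 3, 1, 58]
[5, 4, 3, 1]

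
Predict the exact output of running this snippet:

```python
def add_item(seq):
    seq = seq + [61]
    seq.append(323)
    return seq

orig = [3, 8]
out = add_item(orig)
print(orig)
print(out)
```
[3, 8]
[3, 8, 61, 323]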